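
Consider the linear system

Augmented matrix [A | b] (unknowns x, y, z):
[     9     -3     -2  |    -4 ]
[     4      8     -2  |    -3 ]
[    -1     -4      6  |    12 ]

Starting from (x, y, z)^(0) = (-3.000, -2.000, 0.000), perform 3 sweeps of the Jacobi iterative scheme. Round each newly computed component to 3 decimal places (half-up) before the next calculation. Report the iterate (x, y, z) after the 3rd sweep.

(0.200, 0.282, 2.143)

Iteration 1:
  x = (-4 - (-3)·-2.000 - (-2)·0.000) / (9) = -1.111
  y = (-3 - (4)·-3.000 - (-2)·0.000) / (8) = 1.125
  z = (12 - (-1)·-3.000 - (-4)·-2.000) / (6) = 0.167
Iteration 2:
  x = (-4 - (-3)·1.125 - (-2)·0.167) / (9) = -0.032
  y = (-3 - (4)·-1.111 - (-2)·0.167) / (8) = 0.222
  z = (12 - (-1)·-1.111 - (-4)·1.125) / (6) = 2.565
Iteration 3:
  x = (-4 - (-3)·0.222 - (-2)·2.565) / (9) = 0.200
  y = (-3 - (4)·-0.032 - (-2)·2.565) / (8) = 0.282
  z = (12 - (-1)·-0.032 - (-4)·0.222) / (6) = 2.143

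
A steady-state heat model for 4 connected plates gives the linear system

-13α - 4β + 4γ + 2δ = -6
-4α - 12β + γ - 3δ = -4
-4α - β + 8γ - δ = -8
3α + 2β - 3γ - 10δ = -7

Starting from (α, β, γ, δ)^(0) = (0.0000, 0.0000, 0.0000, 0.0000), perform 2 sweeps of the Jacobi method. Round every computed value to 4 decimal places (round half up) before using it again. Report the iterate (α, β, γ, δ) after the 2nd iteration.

Iteration 1:
  α = (-6 - (-4)·0.0000 - (4)·0.0000 - (2)·0.0000) / (-13) = 0.4615
  β = (-4 - (-4)·0.0000 - (1)·0.0000 - (-3)·0.0000) / (-12) = 0.3333
  γ = (-8 - (-4)·0.0000 - (-1)·0.0000 - (-1)·0.0000) / (8) = -1.0000
  δ = (-7 - (3)·0.0000 - (2)·0.0000 - (-3)·0.0000) / (-10) = 0.7000
Iteration 2:
  α = (-6 - (-4)·0.3333 - (4)·-1.0000 - (2)·0.7000) / (-13) = 0.1590
  β = (-4 - (-4)·0.4615 - (1)·-1.0000 - (-3)·0.7000) / (-12) = -0.0788
  γ = (-8 - (-4)·0.4615 - (-1)·0.3333 - (-1)·0.7000) / (8) = -0.6401
  δ = (-7 - (3)·0.4615 - (2)·0.3333 - (-3)·-1.0000) / (-10) = 1.2051

(0.1590, -0.0788, -0.6401, 1.2051)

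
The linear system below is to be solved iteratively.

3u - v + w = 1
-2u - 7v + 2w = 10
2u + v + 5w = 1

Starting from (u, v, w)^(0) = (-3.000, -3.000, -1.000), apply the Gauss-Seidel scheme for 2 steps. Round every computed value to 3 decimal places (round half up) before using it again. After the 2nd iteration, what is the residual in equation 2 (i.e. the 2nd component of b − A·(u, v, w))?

Iteration 1:
  u = (1 - (-1)·-3.000 - (1)·-1.000) / (3) = -0.333
  v = (10 - (-2)·-0.333 - (2)·-1.000) / (-7) = -1.619
  w = (1 - (2)·-0.333 - (1)·-1.619) / (5) = 0.657
Iteration 2:
  u = (1 - (-1)·-1.619 - (1)·0.657) / (3) = -0.425
  v = (10 - (-2)·-0.425 - (2)·0.657) / (-7) = -1.119
  w = (1 - (2)·-0.425 - (1)·-1.119) / (5) = 0.594
Residual b − A·x = (0.562, 0.129, -0.001)

0.129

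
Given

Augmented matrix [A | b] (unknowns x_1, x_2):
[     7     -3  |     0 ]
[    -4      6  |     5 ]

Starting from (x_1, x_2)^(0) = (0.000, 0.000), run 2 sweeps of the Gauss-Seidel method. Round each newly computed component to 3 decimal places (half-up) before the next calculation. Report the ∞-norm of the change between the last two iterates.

0.357

Iteration 1:
  x_1 = (0 - (-3)·0.000) / (7) = 0.000
  x_2 = (5 - (-4)·0.000) / (6) = 0.833
Iteration 2:
  x_1 = (0 - (-3)·0.833) / (7) = 0.357
  x_2 = (5 - (-4)·0.357) / (6) = 1.071
Change: (0.357, 0.238) → max |·| = 0.357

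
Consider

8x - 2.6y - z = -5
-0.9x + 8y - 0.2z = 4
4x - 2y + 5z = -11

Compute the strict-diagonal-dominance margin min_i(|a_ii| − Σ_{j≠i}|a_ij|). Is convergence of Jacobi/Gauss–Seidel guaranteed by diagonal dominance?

-1

row 1: |8| − (2.6+1) = 4.4
row 2: |8| − (0.9+0.2) = 6.9
row 3: |5| − (4+2) = -1
minimum over rows = -1 → not strictly diagonally dominant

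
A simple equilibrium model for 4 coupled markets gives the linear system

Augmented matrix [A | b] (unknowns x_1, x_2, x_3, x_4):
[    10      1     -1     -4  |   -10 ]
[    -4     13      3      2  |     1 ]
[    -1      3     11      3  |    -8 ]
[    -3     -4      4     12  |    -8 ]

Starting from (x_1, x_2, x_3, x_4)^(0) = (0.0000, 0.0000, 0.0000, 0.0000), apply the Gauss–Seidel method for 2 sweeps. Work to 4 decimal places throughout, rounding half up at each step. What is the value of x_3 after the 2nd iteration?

Iteration 1:
  x_1 = (-10 - (1)·0.0000 - (-1)·0.0000 - (-4)·0.0000) / (10) = -1.0000
  x_2 = (1 - (-4)·-1.0000 - (3)·0.0000 - (2)·0.0000) / (13) = -0.2308
  x_3 = (-8 - (-1)·-1.0000 - (3)·-0.2308 - (3)·0.0000) / (11) = -0.7552
  x_4 = (-8 - (-3)·-1.0000 - (-4)·-0.2308 - (4)·-0.7552) / (12) = -0.7419
Iteration 2:
  x_1 = (-10 - (1)·-0.2308 - (-1)·-0.7552 - (-4)·-0.7419) / (10) = -1.3492
  x_2 = (1 - (-4)·-1.3492 - (3)·-0.7552 - (2)·-0.7419) / (13) = -0.0498
  x_3 = (-8 - (-1)·-1.3492 - (3)·-0.0498 - (3)·-0.7419) / (11) = -0.6340
  x_4 = (-8 - (-3)·-1.3492 - (-4)·-0.0498 - (4)·-0.6340) / (12) = -0.8092

-0.6340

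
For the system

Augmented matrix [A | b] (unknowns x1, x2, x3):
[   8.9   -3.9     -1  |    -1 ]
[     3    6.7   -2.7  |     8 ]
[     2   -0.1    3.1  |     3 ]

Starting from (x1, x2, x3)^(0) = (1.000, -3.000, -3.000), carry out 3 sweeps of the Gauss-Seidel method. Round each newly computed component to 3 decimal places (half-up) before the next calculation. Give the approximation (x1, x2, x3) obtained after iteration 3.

(0.777, 1.139, 0.503)

Iteration 1:
  x1 = (-1 - (-3.9)·-3.000 - (-1)·-3.000) / (8.9) = -1.764
  x2 = (8 - (3)·-1.764 - (-2.7)·-3.000) / (6.7) = 0.775
  x3 = (3 - (2)·-1.764 - (-0.1)·0.775) / (3.1) = 2.131
Iteration 2:
  x1 = (-1 - (-3.9)·0.775 - (-1)·2.131) / (8.9) = 0.467
  x2 = (8 - (3)·0.467 - (-2.7)·2.131) / (6.7) = 1.844
  x3 = (3 - (2)·0.467 - (-0.1)·1.844) / (3.1) = 0.726
Iteration 3:
  x1 = (-1 - (-3.9)·1.844 - (-1)·0.726) / (8.9) = 0.777
  x2 = (8 - (3)·0.777 - (-2.7)·0.726) / (6.7) = 1.139
  x3 = (3 - (2)·0.777 - (-0.1)·1.139) / (3.1) = 0.503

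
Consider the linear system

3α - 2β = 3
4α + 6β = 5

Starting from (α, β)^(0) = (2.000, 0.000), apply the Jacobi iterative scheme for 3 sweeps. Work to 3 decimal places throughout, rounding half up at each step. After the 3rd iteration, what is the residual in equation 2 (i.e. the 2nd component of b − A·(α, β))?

-1.778

Iteration 1:
  α = (3 - (-2)·0.000) / (3) = 1.000
  β = (5 - (4)·2.000) / (6) = -0.500
Iteration 2:
  α = (3 - (-2)·-0.500) / (3) = 0.667
  β = (5 - (4)·1.000) / (6) = 0.167
Iteration 3:
  α = (3 - (-2)·0.167) / (3) = 1.111
  β = (5 - (4)·0.667) / (6) = 0.389
Residual b − A·x = (0.445, -1.778)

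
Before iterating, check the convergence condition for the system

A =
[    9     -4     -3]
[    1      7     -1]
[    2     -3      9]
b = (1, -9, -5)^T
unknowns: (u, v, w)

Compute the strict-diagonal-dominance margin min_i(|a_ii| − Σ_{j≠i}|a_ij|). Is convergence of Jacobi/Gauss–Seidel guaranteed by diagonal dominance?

row 1: |9| − (4+3) = 2
row 2: |7| − (1+1) = 5
row 3: |9| − (2+3) = 4
minimum over rows = 2 → strictly diagonally dominant (convergence guaranteed)

2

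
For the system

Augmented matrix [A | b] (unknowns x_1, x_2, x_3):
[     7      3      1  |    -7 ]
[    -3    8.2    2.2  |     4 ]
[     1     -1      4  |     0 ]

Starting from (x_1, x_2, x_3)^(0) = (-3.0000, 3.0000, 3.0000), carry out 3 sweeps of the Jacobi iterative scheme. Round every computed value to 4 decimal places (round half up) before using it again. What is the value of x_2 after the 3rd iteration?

0.1782

Iteration 1:
  x_1 = (-7 - (3)·3.0000 - (1)·3.0000) / (7) = -2.7143
  x_2 = (4 - (-3)·-3.0000 - (2.2)·3.0000) / (8.2) = -1.4146
  x_3 = (0 - (1)·-3.0000 - (-1)·3.0000) / (4) = 1.5000
Iteration 2:
  x_1 = (-7 - (3)·-1.4146 - (1)·1.5000) / (7) = -0.6080
  x_2 = (4 - (-3)·-2.7143 - (2.2)·1.5000) / (8.2) = -0.9077
  x_3 = (0 - (1)·-2.7143 - (-1)·-1.4146) / (4) = 0.3249
Iteration 3:
  x_1 = (-7 - (3)·-0.9077 - (1)·0.3249) / (7) = -0.6574
  x_2 = (4 - (-3)·-0.6080 - (2.2)·0.3249) / (8.2) = 0.1782
  x_3 = (0 - (1)·-0.6080 - (-1)·-0.9077) / (4) = -0.0749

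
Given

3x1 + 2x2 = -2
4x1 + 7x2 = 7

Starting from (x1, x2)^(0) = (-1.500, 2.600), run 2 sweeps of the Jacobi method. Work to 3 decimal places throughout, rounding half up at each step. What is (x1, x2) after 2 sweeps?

Iteration 1:
  x1 = (-2 - (2)·2.600) / (3) = -2.400
  x2 = (7 - (4)·-1.500) / (7) = 1.857
Iteration 2:
  x1 = (-2 - (2)·1.857) / (3) = -1.905
  x2 = (7 - (4)·-2.400) / (7) = 2.371

(-1.905, 2.371)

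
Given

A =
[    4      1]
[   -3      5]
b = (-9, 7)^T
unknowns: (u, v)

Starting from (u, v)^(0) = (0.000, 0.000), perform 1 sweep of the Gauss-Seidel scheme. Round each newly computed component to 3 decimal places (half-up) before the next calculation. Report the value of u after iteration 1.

-2.250

Iteration 1:
  u = (-9 - (1)·0.000) / (4) = -2.250
  v = (7 - (-3)·-2.250) / (5) = 0.050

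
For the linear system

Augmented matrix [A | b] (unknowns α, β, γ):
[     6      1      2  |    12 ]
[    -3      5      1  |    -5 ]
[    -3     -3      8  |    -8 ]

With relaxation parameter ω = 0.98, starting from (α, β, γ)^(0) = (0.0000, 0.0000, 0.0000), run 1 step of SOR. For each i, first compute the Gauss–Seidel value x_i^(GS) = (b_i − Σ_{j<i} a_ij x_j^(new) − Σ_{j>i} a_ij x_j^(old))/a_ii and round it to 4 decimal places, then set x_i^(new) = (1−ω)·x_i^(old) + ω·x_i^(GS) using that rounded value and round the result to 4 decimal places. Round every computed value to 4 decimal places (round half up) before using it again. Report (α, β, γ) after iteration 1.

Iteration 1:
  α: GS value = (12 - (1)·0.0000 - (2)·0.0000) / (6) = 2.0000;  α ← (1−ω)·0.0000 + ω·2.0000 = 1.9600
  β: GS value = (-5 - (-3)·1.9600 - (1)·0.0000) / (5) = 0.1760;  β ← (1−ω)·0.0000 + ω·0.1760 = 0.1725
  γ: GS value = (-8 - (-3)·1.9600 - (-3)·0.1725) / (8) = -0.2003;  γ ← (1−ω)·0.0000 + ω·-0.2003 = -0.1963

(1.9600, 0.1725, -0.1963)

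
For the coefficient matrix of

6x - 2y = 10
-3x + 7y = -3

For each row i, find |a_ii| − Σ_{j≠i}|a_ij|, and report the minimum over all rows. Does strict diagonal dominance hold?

4

row 1: |6| − (2) = 4
row 2: |7| − (3) = 4
minimum over rows = 4 → strictly diagonally dominant (convergence guaranteed)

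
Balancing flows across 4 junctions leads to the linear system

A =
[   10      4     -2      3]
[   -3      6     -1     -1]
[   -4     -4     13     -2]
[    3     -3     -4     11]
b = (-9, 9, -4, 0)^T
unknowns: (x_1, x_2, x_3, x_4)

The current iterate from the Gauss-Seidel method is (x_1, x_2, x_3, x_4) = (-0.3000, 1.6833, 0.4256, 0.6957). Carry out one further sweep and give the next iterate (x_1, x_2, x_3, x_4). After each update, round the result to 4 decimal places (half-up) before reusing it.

(-1.6969, 0.8384, -0.4648, 0.5224)

One sweep:
  x_1 = (-9 - (4)·1.6833 - (-2)·0.4256 - (3)·0.6957) / (10) = -1.6969
  x_2 = (9 - (-3)·-1.6969 - (-1)·0.4256 - (-1)·0.6957) / (6) = 0.8384
  x_3 = (-4 - (-4)·-1.6969 - (-4)·0.8384 - (-2)·0.6957) / (13) = -0.4648
  x_4 = (0 - (3)·-1.6969 - (-3)·0.8384 - (-4)·-0.4648) / (11) = 0.5224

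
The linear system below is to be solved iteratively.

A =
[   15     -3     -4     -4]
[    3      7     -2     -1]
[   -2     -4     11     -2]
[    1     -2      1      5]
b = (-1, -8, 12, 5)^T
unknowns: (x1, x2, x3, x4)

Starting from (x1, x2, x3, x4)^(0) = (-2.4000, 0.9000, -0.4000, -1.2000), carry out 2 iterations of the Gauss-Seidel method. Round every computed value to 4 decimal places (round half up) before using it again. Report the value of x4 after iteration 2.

Iteration 1:
  x1 = (-1 - (-3)·0.9000 - (-4)·-0.4000 - (-4)·-1.2000) / (15) = -0.3133
  x2 = (-8 - (3)·-0.3133 - (-2)·-0.4000 - (-1)·-1.2000) / (7) = -1.2943
  x3 = (12 - (-2)·-0.3133 - (-4)·-1.2943 - (-2)·-1.2000) / (11) = 0.3451
  x4 = (5 - (1)·-0.3133 - (-2)·-1.2943 - (1)·0.3451) / (5) = 0.4759
Iteration 2:
  x1 = (-1 - (-3)·-1.2943 - (-4)·0.3451 - (-4)·0.4759) / (15) = -0.1066
  x2 = (-8 - (3)·-0.1066 - (-2)·0.3451 - (-1)·0.4759) / (7) = -0.9306
  x3 = (12 - (-2)·-0.1066 - (-4)·-0.9306 - (-2)·0.4759) / (11) = 0.8197
  x4 = (5 - (1)·-0.1066 - (-2)·-0.9306 - (1)·0.8197) / (5) = 0.4851

0.4851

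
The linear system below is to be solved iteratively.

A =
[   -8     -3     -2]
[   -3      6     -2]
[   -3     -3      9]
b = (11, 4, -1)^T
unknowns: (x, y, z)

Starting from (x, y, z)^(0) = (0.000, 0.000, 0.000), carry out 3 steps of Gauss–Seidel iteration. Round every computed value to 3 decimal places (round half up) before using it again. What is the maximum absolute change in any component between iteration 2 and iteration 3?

0.040

Iteration 1:
  x = (11 - (-3)·0.000 - (-2)·0.000) / (-8) = -1.375
  y = (4 - (-3)·-1.375 - (-2)·0.000) / (6) = -0.021
  z = (-1 - (-3)·-1.375 - (-3)·-0.021) / (9) = -0.576
Iteration 2:
  x = (11 - (-3)·-0.021 - (-2)·-0.576) / (-8) = -1.223
  y = (4 - (-3)·-1.223 - (-2)·-0.576) / (6) = -0.137
  z = (-1 - (-3)·-1.223 - (-3)·-0.137) / (9) = -0.564
Iteration 3:
  x = (11 - (-3)·-0.137 - (-2)·-0.564) / (-8) = -1.183
  y = (4 - (-3)·-1.183 - (-2)·-0.564) / (6) = -0.113
  z = (-1 - (-3)·-1.183 - (-3)·-0.113) / (9) = -0.543
Change: (0.040, 0.024, 0.021) → max |·| = 0.040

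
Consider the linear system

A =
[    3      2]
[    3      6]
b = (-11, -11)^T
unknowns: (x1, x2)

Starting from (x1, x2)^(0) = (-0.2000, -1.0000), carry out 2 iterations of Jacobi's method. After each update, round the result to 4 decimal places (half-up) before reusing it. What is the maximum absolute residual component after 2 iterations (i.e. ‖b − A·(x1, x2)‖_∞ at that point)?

Iteration 1:
  x1 = (-11 - (2)·-1.0000) / (3) = -3.0000
  x2 = (-11 - (3)·-0.2000) / (6) = -1.7333
Iteration 2:
  x1 = (-11 - (2)·-1.7333) / (3) = -2.5111
  x2 = (-11 - (3)·-3.0000) / (6) = -0.3333
Residual b − A·x = (-2.8001, -1.4669); ∞-norm = 2.8001

2.8001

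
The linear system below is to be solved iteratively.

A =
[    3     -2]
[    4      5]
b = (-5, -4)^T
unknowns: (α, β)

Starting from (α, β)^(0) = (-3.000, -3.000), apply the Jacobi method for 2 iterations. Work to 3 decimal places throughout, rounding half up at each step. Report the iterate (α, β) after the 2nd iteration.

(-0.600, 2.134)

Iteration 1:
  α = (-5 - (-2)·-3.000) / (3) = -3.667
  β = (-4 - (4)·-3.000) / (5) = 1.600
Iteration 2:
  α = (-5 - (-2)·1.600) / (3) = -0.600
  β = (-4 - (4)·-3.667) / (5) = 2.134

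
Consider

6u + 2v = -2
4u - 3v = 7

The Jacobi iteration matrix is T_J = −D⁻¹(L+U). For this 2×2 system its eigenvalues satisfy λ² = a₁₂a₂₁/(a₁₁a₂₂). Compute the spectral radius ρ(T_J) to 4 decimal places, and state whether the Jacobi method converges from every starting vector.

0.6667

a₁₂a₂₁/(a₁₁a₂₂) = (2)·(4) / ((6)·(-3)) = -0.444444
ρ = √|-0.444444| = √0.444444 = 0.6667
ρ < 1, so Jacobi converges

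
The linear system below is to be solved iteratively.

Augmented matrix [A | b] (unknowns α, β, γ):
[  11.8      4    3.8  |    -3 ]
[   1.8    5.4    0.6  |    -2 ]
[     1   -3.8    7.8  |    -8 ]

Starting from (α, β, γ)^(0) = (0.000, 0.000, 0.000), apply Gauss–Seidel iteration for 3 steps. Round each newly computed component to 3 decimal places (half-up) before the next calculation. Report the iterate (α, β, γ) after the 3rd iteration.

Iteration 1:
  α = (-3 - (4)·0.000 - (3.8)·0.000) / (11.8) = -0.254
  β = (-2 - (1.8)·-0.254 - (0.6)·0.000) / (5.4) = -0.286
  γ = (-8 - (1)·-0.254 - (-3.8)·-0.286) / (7.8) = -1.132
Iteration 2:
  α = (-3 - (4)·-0.286 - (3.8)·-1.132) / (11.8) = 0.207
  β = (-2 - (1.8)·0.207 - (0.6)·-1.132) / (5.4) = -0.314
  γ = (-8 - (1)·0.207 - (-3.8)·-0.314) / (7.8) = -1.205
Iteration 3:
  α = (-3 - (4)·-0.314 - (3.8)·-1.205) / (11.8) = 0.240
  β = (-2 - (1.8)·0.240 - (0.6)·-1.205) / (5.4) = -0.316
  γ = (-8 - (1)·0.240 - (-3.8)·-0.316) / (7.8) = -1.210

(0.240, -0.316, -1.210)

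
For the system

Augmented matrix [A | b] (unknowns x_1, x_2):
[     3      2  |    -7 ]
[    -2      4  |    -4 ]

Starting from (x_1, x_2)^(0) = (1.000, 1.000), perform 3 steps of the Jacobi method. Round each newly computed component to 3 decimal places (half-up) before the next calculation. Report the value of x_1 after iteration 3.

-0.667

Iteration 1:
  x_1 = (-7 - (2)·1.000) / (3) = -3.000
  x_2 = (-4 - (-2)·1.000) / (4) = -0.500
Iteration 2:
  x_1 = (-7 - (2)·-0.500) / (3) = -2.000
  x_2 = (-4 - (-2)·-3.000) / (4) = -2.500
Iteration 3:
  x_1 = (-7 - (2)·-2.500) / (3) = -0.667
  x_2 = (-4 - (-2)·-2.000) / (4) = -2.000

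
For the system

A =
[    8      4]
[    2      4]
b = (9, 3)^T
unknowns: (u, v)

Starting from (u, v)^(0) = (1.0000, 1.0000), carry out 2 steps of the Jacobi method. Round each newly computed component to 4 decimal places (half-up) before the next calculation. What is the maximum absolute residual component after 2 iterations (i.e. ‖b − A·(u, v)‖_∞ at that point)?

0.7500

Iteration 1:
  u = (9 - (4)·1.0000) / (8) = 0.6250
  v = (3 - (2)·1.0000) / (4) = 0.2500
Iteration 2:
  u = (9 - (4)·0.2500) / (8) = 1.0000
  v = (3 - (2)·0.6250) / (4) = 0.4375
Residual b − A·x = (-0.7500, -0.7500); ∞-norm = 0.7500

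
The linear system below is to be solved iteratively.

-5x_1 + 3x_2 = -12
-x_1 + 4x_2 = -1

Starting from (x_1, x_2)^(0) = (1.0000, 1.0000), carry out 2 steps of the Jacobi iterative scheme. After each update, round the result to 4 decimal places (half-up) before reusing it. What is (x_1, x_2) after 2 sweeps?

(2.4000, 0.5000)

Iteration 1:
  x_1 = (-12 - (3)·1.0000) / (-5) = 3.0000
  x_2 = (-1 - (-1)·1.0000) / (4) = 0.0000
Iteration 2:
  x_1 = (-12 - (3)·0.0000) / (-5) = 2.4000
  x_2 = (-1 - (-1)·3.0000) / (4) = 0.5000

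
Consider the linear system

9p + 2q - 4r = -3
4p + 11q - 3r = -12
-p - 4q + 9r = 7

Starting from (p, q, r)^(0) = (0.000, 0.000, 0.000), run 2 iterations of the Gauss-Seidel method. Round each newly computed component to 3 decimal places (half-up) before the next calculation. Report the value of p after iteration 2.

0.020

Iteration 1:
  p = (-3 - (2)·0.000 - (-4)·0.000) / (9) = -0.333
  q = (-12 - (4)·-0.333 - (-3)·0.000) / (11) = -0.970
  r = (7 - (-1)·-0.333 - (-4)·-0.970) / (9) = 0.310
Iteration 2:
  p = (-3 - (2)·-0.970 - (-4)·0.310) / (9) = 0.020
  q = (-12 - (4)·0.020 - (-3)·0.310) / (11) = -1.014
  r = (7 - (-1)·0.020 - (-4)·-1.014) / (9) = 0.329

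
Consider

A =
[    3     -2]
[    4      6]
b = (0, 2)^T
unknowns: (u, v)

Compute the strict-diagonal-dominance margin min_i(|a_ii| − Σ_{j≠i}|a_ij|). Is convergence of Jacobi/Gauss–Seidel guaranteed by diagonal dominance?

1

row 1: |3| − (2) = 1
row 2: |6| − (4) = 2
minimum over rows = 1 → strictly diagonally dominant (convergence guaranteed)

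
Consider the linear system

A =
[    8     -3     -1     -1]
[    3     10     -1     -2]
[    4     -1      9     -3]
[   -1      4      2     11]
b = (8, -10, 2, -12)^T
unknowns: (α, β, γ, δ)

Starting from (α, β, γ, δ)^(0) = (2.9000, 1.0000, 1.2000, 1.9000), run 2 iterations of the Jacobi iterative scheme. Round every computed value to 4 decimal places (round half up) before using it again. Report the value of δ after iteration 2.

Iteration 1:
  α = (8 - (-3)·1.0000 - (-1)·1.2000 - (-1)·1.9000) / (8) = 1.7625
  β = (-10 - (3)·2.9000 - (-1)·1.2000 - (-2)·1.9000) / (10) = -1.3700
  γ = (2 - (4)·2.9000 - (-1)·1.0000 - (-3)·1.9000) / (9) = -0.3222
  δ = (-12 - (-1)·2.9000 - (4)·1.0000 - (2)·1.2000) / (11) = -1.4091
Iteration 2:
  α = (8 - (-3)·-1.3700 - (-1)·-0.3222 - (-1)·-1.4091) / (8) = 0.2698
  β = (-10 - (3)·1.7625 - (-1)·-0.3222 - (-2)·-1.4091) / (10) = -1.8428
  γ = (2 - (4)·1.7625 - (-1)·-1.3700 - (-3)·-1.4091) / (9) = -1.1830
  δ = (-12 - (-1)·1.7625 - (4)·-1.3700 - (2)·-0.3222) / (11) = -0.3739

-0.3739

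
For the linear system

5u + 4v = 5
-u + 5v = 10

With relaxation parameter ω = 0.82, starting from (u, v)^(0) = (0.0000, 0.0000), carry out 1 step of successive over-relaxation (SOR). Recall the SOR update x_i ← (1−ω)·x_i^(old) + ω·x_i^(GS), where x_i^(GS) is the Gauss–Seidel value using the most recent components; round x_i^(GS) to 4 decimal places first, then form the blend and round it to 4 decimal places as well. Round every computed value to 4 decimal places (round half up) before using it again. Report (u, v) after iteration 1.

(0.8200, 1.7745)

Iteration 1:
  u: GS value = (5 - (4)·0.0000) / (5) = 1.0000;  u ← (1−ω)·0.0000 + ω·1.0000 = 0.8200
  v: GS value = (10 - (-1)·0.8200) / (5) = 2.1640;  v ← (1−ω)·0.0000 + ω·2.1640 = 1.7745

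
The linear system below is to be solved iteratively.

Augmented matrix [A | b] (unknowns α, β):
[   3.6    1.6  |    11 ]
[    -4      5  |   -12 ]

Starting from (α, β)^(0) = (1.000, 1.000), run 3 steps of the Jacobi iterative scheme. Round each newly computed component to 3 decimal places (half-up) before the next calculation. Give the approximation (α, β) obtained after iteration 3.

(3.194, 0.614)

Iteration 1:
  α = (11 - (1.6)·1.000) / (3.6) = 2.611
  β = (-12 - (-4)·1.000) / (5) = -1.600
Iteration 2:
  α = (11 - (1.6)·-1.600) / (3.6) = 3.767
  β = (-12 - (-4)·2.611) / (5) = -0.311
Iteration 3:
  α = (11 - (1.6)·-0.311) / (3.6) = 3.194
  β = (-12 - (-4)·3.767) / (5) = 0.614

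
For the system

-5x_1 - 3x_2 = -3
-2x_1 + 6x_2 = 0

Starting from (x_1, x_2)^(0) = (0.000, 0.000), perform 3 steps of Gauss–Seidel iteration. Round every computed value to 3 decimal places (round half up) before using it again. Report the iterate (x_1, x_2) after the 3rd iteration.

Iteration 1:
  x_1 = (-3 - (-3)·0.000) / (-5) = 0.600
  x_2 = (0 - (-2)·0.600) / (6) = 0.200
Iteration 2:
  x_1 = (-3 - (-3)·0.200) / (-5) = 0.480
  x_2 = (0 - (-2)·0.480) / (6) = 0.160
Iteration 3:
  x_1 = (-3 - (-3)·0.160) / (-5) = 0.504
  x_2 = (0 - (-2)·0.504) / (6) = 0.168

(0.504, 0.168)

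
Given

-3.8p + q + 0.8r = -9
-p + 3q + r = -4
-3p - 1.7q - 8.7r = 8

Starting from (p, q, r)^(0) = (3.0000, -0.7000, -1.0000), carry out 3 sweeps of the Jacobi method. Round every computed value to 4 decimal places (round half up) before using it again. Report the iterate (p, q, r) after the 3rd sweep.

(2.0132, -0.1380, -1.5907)

Iteration 1:
  p = (-9 - (1)·-0.7000 - (0.8)·-1.0000) / (-3.8) = 1.9737
  q = (-4 - (-1)·3.0000 - (1)·-1.0000) / (3) = 0.0000
  r = (8 - (-3)·3.0000 - (-1.7)·-0.7000) / (-8.7) = -1.8172
Iteration 2:
  p = (-9 - (1)·0.0000 - (0.8)·-1.8172) / (-3.8) = 1.9859
  q = (-4 - (-1)·1.9737 - (1)·-1.8172) / (3) = -0.0697
  r = (8 - (-3)·1.9737 - (-1.7)·0.0000) / (-8.7) = -1.6001
Iteration 3:
  p = (-9 - (1)·-0.0697 - (0.8)·-1.6001) / (-3.8) = 2.0132
  q = (-4 - (-1)·1.9859 - (1)·-1.6001) / (3) = -0.1380
  r = (8 - (-3)·1.9859 - (-1.7)·-0.0697) / (-8.7) = -1.5907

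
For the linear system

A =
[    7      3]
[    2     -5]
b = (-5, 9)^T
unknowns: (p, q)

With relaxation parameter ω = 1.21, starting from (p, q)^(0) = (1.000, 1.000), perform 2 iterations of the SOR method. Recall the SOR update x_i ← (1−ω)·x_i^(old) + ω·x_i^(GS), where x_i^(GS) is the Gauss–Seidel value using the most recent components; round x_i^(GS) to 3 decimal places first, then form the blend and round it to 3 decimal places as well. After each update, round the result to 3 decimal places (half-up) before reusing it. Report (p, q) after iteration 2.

Iteration 1:
  p: GS value = (-5 - (3)·1.000) / (7) = -1.143;  p ← (1−ω)·1.000 + ω·-1.143 = -1.593
  q: GS value = (9 - (2)·-1.593) / (-5) = -2.437;  q ← (1−ω)·1.000 + ω·-2.437 = -3.159
Iteration 2:
  p: GS value = (-5 - (3)·-3.159) / (7) = 0.640;  p ← (1−ω)·-1.593 + ω·0.640 = 1.109
  q: GS value = (9 - (2)·1.109) / (-5) = -1.356;  q ← (1−ω)·-3.159 + ω·-1.356 = -0.977

(1.109, -0.977)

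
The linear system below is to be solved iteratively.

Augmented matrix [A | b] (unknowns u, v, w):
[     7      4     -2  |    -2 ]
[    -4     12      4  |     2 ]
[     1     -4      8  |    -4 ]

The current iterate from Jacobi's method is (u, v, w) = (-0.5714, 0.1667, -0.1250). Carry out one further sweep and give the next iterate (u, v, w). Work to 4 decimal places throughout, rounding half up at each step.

(-0.4167, 0.0179, -0.3452)

One sweep:
  u = (-2 - (4)·0.1667 - (-2)·-0.1250) / (7) = -0.4167
  v = (2 - (-4)·-0.5714 - (4)·-0.1250) / (12) = 0.0179
  w = (-4 - (1)·-0.5714 - (-4)·0.1667) / (8) = -0.3452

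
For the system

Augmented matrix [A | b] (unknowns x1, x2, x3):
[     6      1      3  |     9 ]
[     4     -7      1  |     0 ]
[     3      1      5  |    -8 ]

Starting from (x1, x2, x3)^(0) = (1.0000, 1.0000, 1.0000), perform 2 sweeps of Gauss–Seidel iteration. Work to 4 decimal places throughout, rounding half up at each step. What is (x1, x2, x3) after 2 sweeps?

Iteration 1:
  x1 = (9 - (1)·1.0000 - (3)·1.0000) / (6) = 0.8333
  x2 = (0 - (4)·0.8333 - (1)·1.0000) / (-7) = 0.6190
  x3 = (-8 - (3)·0.8333 - (1)·0.6190) / (5) = -2.2238
Iteration 2:
  x1 = (9 - (1)·0.6190 - (3)·-2.2238) / (6) = 2.5087
  x2 = (0 - (4)·2.5087 - (1)·-2.2238) / (-7) = 1.1159
  x3 = (-8 - (3)·2.5087 - (1)·1.1159) / (5) = -3.3284

(2.5087, 1.1159, -3.3284)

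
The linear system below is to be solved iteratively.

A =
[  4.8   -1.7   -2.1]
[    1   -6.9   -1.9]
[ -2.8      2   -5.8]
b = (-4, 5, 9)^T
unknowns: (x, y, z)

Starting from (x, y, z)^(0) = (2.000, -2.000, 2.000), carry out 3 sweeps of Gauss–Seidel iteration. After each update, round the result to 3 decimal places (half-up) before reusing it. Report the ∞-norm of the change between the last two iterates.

Iteration 1:
  x = (-4 - (-1.7)·-2.000 - (-2.1)·2.000) / (4.8) = -0.667
  y = (5 - (1)·-0.667 - (-1.9)·2.000) / (-6.9) = -1.372
  z = (9 - (-2.8)·-0.667 - (2)·-1.372) / (-5.8) = -1.703
Iteration 2:
  x = (-4 - (-1.7)·-1.372 - (-2.1)·-1.703) / (4.8) = -2.064
  y = (5 - (1)·-2.064 - (-1.9)·-1.703) / (-6.9) = -0.555
  z = (9 - (-2.8)·-2.064 - (2)·-0.555) / (-5.8) = -0.747
Iteration 3:
  x = (-4 - (-1.7)·-0.555 - (-2.1)·-0.747) / (4.8) = -1.357
  y = (5 - (1)·-1.357 - (-1.9)·-0.747) / (-6.9) = -0.716
  z = (9 - (-2.8)·-1.357 - (2)·-0.716) / (-5.8) = -1.144
Change: (0.707, -0.161, -0.397) → max |·| = 0.707

0.707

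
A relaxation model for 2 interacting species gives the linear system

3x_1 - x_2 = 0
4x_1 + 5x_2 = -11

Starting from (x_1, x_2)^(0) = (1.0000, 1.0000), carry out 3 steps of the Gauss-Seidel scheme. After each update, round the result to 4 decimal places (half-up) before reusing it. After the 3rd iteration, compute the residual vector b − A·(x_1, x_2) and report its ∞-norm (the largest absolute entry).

0.2464

Iteration 1:
  x_1 = (0 - (-1)·1.0000) / (3) = 0.3333
  x_2 = (-11 - (4)·0.3333) / (5) = -2.4666
Iteration 2:
  x_1 = (0 - (-1)·-2.4666) / (3) = -0.8222
  x_2 = (-11 - (4)·-0.8222) / (5) = -1.5422
Iteration 3:
  x_1 = (0 - (-1)·-1.5422) / (3) = -0.5141
  x_2 = (-11 - (4)·-0.5141) / (5) = -1.7887
Residual b − A·x = (-0.2464, -0.0001); ∞-norm = 0.2464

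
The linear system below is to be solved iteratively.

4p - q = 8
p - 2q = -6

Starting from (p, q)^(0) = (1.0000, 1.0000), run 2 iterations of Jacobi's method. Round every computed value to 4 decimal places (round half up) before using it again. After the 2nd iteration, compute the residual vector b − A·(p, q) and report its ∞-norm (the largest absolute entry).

0.6250

Iteration 1:
  p = (8 - (-1)·1.0000) / (4) = 2.2500
  q = (-6 - (1)·1.0000) / (-2) = 3.5000
Iteration 2:
  p = (8 - (-1)·3.5000) / (4) = 2.8750
  q = (-6 - (1)·2.2500) / (-2) = 4.1250
Residual b − A·x = (0.6250, -0.6250); ∞-norm = 0.6250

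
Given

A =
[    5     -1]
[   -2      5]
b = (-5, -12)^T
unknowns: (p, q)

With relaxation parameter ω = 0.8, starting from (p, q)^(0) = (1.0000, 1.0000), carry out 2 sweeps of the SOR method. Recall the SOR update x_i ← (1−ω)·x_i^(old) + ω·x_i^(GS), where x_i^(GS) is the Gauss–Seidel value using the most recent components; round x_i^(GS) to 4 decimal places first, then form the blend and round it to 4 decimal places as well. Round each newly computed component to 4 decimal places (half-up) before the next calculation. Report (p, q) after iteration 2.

(-1.1858, -2.6716)

Iteration 1:
  p: GS value = (-5 - (-1)·1.0000) / (5) = -0.8000;  p ← (1−ω)·1.0000 + ω·-0.8000 = -0.4400
  q: GS value = (-12 - (-2)·-0.4400) / (5) = -2.5760;  q ← (1−ω)·1.0000 + ω·-2.5760 = -1.8608
Iteration 2:
  p: GS value = (-5 - (-1)·-1.8608) / (5) = -1.3722;  p ← (1−ω)·-0.4400 + ω·-1.3722 = -1.1858
  q: GS value = (-12 - (-2)·-1.1858) / (5) = -2.8743;  q ← (1−ω)·-1.8608 + ω·-2.8743 = -2.6716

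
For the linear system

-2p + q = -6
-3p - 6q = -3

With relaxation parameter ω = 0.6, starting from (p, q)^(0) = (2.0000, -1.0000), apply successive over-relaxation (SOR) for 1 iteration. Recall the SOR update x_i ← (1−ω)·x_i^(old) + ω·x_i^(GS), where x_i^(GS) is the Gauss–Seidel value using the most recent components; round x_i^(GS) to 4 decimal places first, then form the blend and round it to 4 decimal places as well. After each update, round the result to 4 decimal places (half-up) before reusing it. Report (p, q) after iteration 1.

(2.3000, -0.7900)

Iteration 1:
  p: GS value = (-6 - (1)·-1.0000) / (-2) = 2.5000;  p ← (1−ω)·2.0000 + ω·2.5000 = 2.3000
  q: GS value = (-3 - (-3)·2.3000) / (-6) = -0.6500;  q ← (1−ω)·-1.0000 + ω·-0.6500 = -0.7900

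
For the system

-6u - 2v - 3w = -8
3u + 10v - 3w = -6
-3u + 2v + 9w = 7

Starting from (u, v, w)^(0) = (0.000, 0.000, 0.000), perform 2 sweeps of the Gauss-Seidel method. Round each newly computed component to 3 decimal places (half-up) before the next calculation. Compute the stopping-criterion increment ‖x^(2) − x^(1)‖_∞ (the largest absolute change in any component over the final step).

Iteration 1:
  u = (-8 - (-2)·0.000 - (-3)·0.000) / (-6) = 1.333
  v = (-6 - (3)·1.333 - (-3)·0.000) / (10) = -1.000
  w = (7 - (-3)·1.333 - (2)·-1.000) / (9) = 1.444
Iteration 2:
  u = (-8 - (-2)·-1.000 - (-3)·1.444) / (-6) = 0.945
  v = (-6 - (3)·0.945 - (-3)·1.444) / (10) = -0.450
  w = (7 - (-3)·0.945 - (2)·-0.450) / (9) = 1.193
Change: (-0.388, 0.550, -0.251) → max |·| = 0.550

0.550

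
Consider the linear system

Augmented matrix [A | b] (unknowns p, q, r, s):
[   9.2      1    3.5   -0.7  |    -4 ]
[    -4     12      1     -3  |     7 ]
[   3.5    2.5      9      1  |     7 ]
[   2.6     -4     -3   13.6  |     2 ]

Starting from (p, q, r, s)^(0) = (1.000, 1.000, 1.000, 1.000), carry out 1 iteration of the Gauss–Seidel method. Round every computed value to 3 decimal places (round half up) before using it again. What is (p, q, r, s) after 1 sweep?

Iteration 1:
  p = (-4 - (1)·1.000 - (3.5)·1.000 - (-0.7)·1.000) / (9.2) = -0.848
  q = (7 - (-4)·-0.848 - (1)·1.000 - (-3)·1.000) / (12) = 0.467
  r = (7 - (3.5)·-0.848 - (2.5)·0.467 - (1)·1.000) / (9) = 0.867
  s = (2 - (2.6)·-0.848 - (-4)·0.467 - (-3)·0.867) / (13.6) = 0.638

(-0.848, 0.467, 0.867, 0.638)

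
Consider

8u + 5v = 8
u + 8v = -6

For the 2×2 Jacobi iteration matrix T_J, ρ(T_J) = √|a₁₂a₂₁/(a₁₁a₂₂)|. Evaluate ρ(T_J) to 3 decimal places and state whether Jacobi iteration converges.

a₁₂a₂₁/(a₁₁a₂₂) = (5)·(1) / ((8)·(8)) = 0.078125
ρ = √|0.078125| = √0.078125 = 0.280
ρ < 1, so Jacobi converges

0.280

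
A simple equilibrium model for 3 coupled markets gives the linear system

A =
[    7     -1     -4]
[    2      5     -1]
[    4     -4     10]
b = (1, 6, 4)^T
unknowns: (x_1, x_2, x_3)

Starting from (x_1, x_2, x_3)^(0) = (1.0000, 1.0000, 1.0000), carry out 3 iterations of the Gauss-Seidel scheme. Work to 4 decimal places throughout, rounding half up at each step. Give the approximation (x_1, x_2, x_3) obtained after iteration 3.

Iteration 1:
  x_1 = (1 - (-1)·1.0000 - (-4)·1.0000) / (7) = 0.8571
  x_2 = (6 - (2)·0.8571 - (-1)·1.0000) / (5) = 1.0572
  x_3 = (4 - (4)·0.8571 - (-4)·1.0572) / (10) = 0.4800
Iteration 2:
  x_1 = (1 - (-1)·1.0572 - (-4)·0.4800) / (7) = 0.5682
  x_2 = (6 - (2)·0.5682 - (-1)·0.4800) / (5) = 1.0687
  x_3 = (4 - (4)·0.5682 - (-4)·1.0687) / (10) = 0.6002
Iteration 3:
  x_1 = (1 - (-1)·1.0687 - (-4)·0.6002) / (7) = 0.6385
  x_2 = (6 - (2)·0.6385 - (-1)·0.6002) / (5) = 1.0646
  x_3 = (4 - (4)·0.6385 - (-4)·1.0646) / (10) = 0.5704

(0.6385, 1.0646, 0.5704)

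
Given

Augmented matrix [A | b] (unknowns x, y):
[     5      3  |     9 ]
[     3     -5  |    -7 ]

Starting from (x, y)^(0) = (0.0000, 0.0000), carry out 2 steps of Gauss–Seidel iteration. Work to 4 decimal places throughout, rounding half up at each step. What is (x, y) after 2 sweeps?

Iteration 1:
  x = (9 - (3)·0.0000) / (5) = 1.8000
  y = (-7 - (3)·1.8000) / (-5) = 2.4800
Iteration 2:
  x = (9 - (3)·2.4800) / (5) = 0.3120
  y = (-7 - (3)·0.3120) / (-5) = 1.5872

(0.3120, 1.5872)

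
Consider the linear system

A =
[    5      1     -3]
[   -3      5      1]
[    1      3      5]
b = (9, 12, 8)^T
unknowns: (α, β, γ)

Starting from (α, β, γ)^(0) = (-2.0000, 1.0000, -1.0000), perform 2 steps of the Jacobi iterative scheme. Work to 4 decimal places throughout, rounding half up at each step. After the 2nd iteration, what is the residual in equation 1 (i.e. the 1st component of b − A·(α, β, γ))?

-3.8400

Iteration 1:
  α = (9 - (1)·1.0000 - (-3)·-1.0000) / (5) = 1.0000
  β = (12 - (-3)·-2.0000 - (1)·-1.0000) / (5) = 1.4000
  γ = (8 - (1)·-2.0000 - (3)·1.0000) / (5) = 1.4000
Iteration 2:
  α = (9 - (1)·1.4000 - (-3)·1.4000) / (5) = 2.3600
  β = (12 - (-3)·1.0000 - (1)·1.4000) / (5) = 2.7200
  γ = (8 - (1)·1.0000 - (3)·1.4000) / (5) = 0.5600
Residual b − A·x = (-3.8400, 4.9200, -5.3200)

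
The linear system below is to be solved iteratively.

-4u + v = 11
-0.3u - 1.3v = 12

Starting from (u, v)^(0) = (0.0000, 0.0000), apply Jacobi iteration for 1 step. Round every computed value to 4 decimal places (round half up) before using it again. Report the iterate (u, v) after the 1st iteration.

(-2.7500, -9.2308)

Iteration 1:
  u = (11 - (1)·0.0000) / (-4) = -2.7500
  v = (12 - (-0.3)·0.0000) / (-1.3) = -9.2308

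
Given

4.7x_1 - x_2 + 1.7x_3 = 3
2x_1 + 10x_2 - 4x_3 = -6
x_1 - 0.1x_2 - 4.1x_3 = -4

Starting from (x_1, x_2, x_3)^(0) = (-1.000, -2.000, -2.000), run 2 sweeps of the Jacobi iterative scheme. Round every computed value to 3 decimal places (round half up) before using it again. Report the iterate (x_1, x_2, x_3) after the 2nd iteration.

Iteration 1:
  x_1 = (3 - (-1)·-2.000 - (1.7)·-2.000) / (4.7) = 0.936
  x_2 = (-6 - (2)·-1.000 - (-4)·-2.000) / (10) = -1.200
  x_3 = (-4 - (1)·-1.000 - (-0.1)·-2.000) / (-4.1) = 0.780
Iteration 2:
  x_1 = (3 - (-1)·-1.200 - (1.7)·0.780) / (4.7) = 0.101
  x_2 = (-6 - (2)·0.936 - (-4)·0.780) / (10) = -0.475
  x_3 = (-4 - (1)·0.936 - (-0.1)·-1.200) / (-4.1) = 1.233

(0.101, -0.475, 1.233)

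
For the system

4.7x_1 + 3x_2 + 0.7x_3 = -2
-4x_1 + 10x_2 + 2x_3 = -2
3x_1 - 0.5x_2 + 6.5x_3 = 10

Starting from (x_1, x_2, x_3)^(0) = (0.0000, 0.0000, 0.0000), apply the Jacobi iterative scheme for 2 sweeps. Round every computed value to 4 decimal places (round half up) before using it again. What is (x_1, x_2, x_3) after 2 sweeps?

Iteration 1:
  x_1 = (-2 - (3)·0.0000 - (0.7)·0.0000) / (4.7) = -0.4255
  x_2 = (-2 - (-4)·0.0000 - (2)·0.0000) / (10) = -0.2000
  x_3 = (10 - (3)·0.0000 - (-0.5)·0.0000) / (6.5) = 1.5385
Iteration 2:
  x_1 = (-2 - (3)·-0.2000 - (0.7)·1.5385) / (4.7) = -0.5270
  x_2 = (-2 - (-4)·-0.4255 - (2)·1.5385) / (10) = -0.6779
  x_3 = (10 - (3)·-0.4255 - (-0.5)·-0.2000) / (6.5) = 1.7195

(-0.5270, -0.6779, 1.7195)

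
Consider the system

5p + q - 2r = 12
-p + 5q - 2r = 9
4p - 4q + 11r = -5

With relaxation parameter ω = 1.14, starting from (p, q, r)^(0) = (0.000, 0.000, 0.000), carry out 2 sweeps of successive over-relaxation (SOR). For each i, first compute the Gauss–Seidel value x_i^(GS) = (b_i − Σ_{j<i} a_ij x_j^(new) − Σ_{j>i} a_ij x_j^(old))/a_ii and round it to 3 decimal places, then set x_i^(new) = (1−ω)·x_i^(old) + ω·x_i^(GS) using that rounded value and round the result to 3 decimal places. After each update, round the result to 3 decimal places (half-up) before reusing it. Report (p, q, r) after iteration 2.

(1.496, 1.771, -0.329)

Iteration 1:
  p: GS value = (12 - (1)·0.000 - (-2)·0.000) / (5) = 2.400;  p ← (1−ω)·0.000 + ω·2.400 = 2.736
  q: GS value = (9 - (-1)·2.736 - (-2)·0.000) / (5) = 2.347;  q ← (1−ω)·0.000 + ω·2.347 = 2.676
  r: GS value = (-5 - (4)·2.736 - (-4)·2.676) / (11) = -0.476;  r ← (1−ω)·0.000 + ω·-0.476 = -0.543
Iteration 2:
  p: GS value = (12 - (1)·2.676 - (-2)·-0.543) / (5) = 1.648;  p ← (1−ω)·2.736 + ω·1.648 = 1.496
  q: GS value = (9 - (-1)·1.496 - (-2)·-0.543) / (5) = 1.882;  q ← (1−ω)·2.676 + ω·1.882 = 1.771
  r: GS value = (-5 - (4)·1.496 - (-4)·1.771) / (11) = -0.355;  r ← (1−ω)·-0.543 + ω·-0.355 = -0.329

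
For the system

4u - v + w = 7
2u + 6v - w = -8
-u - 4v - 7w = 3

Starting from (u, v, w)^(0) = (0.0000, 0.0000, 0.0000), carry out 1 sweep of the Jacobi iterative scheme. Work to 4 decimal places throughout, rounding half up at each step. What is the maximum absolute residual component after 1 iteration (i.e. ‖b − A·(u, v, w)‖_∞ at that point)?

Iteration 1:
  u = (7 - (-1)·0.0000 - (1)·0.0000) / (4) = 1.7500
  v = (-8 - (2)·0.0000 - (-1)·0.0000) / (6) = -1.3333
  w = (3 - (-1)·0.0000 - (-4)·0.0000) / (-7) = -0.4286
Residual b − A·x = (-0.9047, -3.9288, -3.5834); ∞-norm = 3.9288

3.9288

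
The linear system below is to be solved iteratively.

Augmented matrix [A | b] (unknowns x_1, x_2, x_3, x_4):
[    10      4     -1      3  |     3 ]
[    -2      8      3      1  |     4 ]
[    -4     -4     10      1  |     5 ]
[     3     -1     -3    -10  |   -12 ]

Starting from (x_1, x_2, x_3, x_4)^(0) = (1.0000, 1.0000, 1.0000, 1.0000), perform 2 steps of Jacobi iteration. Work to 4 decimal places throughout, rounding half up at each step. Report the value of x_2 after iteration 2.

-0.1625

Iteration 1:
  x_1 = (3 - (4)·1.0000 - (-1)·1.0000 - (3)·1.0000) / (10) = -0.3000
  x_2 = (4 - (-2)·1.0000 - (3)·1.0000 - (1)·1.0000) / (8) = 0.2500
  x_3 = (5 - (-4)·1.0000 - (-4)·1.0000 - (1)·1.0000) / (10) = 1.2000
  x_4 = (-12 - (3)·1.0000 - (-1)·1.0000 - (-3)·1.0000) / (-10) = 1.1000
Iteration 2:
  x_1 = (3 - (4)·0.2500 - (-1)·1.2000 - (3)·1.1000) / (10) = -0.0100
  x_2 = (4 - (-2)·-0.3000 - (3)·1.2000 - (1)·1.1000) / (8) = -0.1625
  x_3 = (5 - (-4)·-0.3000 - (-4)·0.2500 - (1)·1.1000) / (10) = 0.3700
  x_4 = (-12 - (3)·-0.3000 - (-1)·0.2500 - (-3)·1.2000) / (-10) = 0.7250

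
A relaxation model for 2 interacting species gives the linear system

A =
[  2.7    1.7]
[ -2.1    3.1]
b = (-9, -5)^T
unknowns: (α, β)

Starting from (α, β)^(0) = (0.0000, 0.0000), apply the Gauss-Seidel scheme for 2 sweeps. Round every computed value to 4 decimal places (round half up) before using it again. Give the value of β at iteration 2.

-2.2199

Iteration 1:
  α = (-9 - (1.7)·0.0000) / (2.7) = -3.3333
  β = (-5 - (-2.1)·-3.3333) / (3.1) = -3.8709
Iteration 2:
  α = (-9 - (1.7)·-3.8709) / (2.7) = -0.8961
  β = (-5 - (-2.1)·-0.8961) / (3.1) = -2.2199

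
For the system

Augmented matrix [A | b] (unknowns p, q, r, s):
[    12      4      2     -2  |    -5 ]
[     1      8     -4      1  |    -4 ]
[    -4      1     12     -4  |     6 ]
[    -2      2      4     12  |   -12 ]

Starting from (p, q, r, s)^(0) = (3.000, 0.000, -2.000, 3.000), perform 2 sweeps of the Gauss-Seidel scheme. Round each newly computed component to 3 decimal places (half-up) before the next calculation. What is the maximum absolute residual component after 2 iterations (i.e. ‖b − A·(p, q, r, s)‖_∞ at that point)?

Iteration 1:
  p = (-5 - (4)·0.000 - (2)·-2.000 - (-2)·3.000) / (12) = 0.417
  q = (-4 - (1)·0.417 - (-4)·-2.000 - (1)·3.000) / (8) = -1.927
  r = (6 - (-4)·0.417 - (1)·-1.927 - (-4)·3.000) / (12) = 1.800
  s = (-12 - (-2)·0.417 - (2)·-1.927 - (4)·1.800) / (12) = -1.209
Iteration 2:
  p = (-5 - (4)·-1.927 - (2)·1.800 - (-2)·-1.209) / (12) = -0.276
  q = (-4 - (1)·-0.276 - (-4)·1.800 - (1)·-1.209) / (8) = 0.586
  r = (6 - (-4)·-0.276 - (1)·0.586 - (-4)·-1.209) / (12) = -0.044
  s = (-12 - (-2)·-0.276 - (2)·0.586 - (4)·-0.044) / (12) = -1.129
Residual b − A·x = (-6.202, -7.459, 0.322, 0.000); ∞-norm = 7.459

7.459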